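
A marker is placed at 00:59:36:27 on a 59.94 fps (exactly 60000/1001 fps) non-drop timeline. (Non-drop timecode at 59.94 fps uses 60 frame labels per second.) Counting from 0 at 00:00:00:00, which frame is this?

214587

Total seconds to the label: (0 × 3600 + 59 × 60 + 36) = 3576.
Frame index = 3576 × 60 + 27 = 214587.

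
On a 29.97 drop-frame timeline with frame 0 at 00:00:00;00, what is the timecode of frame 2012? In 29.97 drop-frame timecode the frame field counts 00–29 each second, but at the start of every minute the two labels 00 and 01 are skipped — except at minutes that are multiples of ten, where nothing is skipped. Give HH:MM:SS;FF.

00:01:07;04

Each 10-minute DF block holds 10 × 60 × 30 − 9 × 2 = 17982 frames. 2012 ÷ 17982 → 0 full blocks, remainder 2012.
Within the partial block the first minute is 1800 frames and each further minute 1798, so 1 further minute boundary passed. Total skipped labels = 18 × 0 + 2 × 1 = 2.
Non-drop label index = 2012 + 2 = 2014; at 30 labels/s that is 00:01:07:04, i.e. DF 00:01:07;04.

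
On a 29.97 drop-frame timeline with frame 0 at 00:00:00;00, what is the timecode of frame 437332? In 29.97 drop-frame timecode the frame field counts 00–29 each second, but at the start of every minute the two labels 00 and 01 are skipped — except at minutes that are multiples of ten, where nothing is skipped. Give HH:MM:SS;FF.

Each 10-minute DF block holds 10 × 60 × 30 − 9 × 2 = 17982 frames. 437332 ÷ 17982 → 24 full blocks, remainder 5764.
Within the partial block the first minute is 1800 frames and each further minute 1798, so 3 further minute boundaries passed. Total skipped labels = 18 × 24 + 2 × 3 = 438.
Non-drop label index = 437332 + 438 = 437770; at 30 labels/s that is 04:03:12:10, i.e. DF 04:03:12;10.

04:03:12;10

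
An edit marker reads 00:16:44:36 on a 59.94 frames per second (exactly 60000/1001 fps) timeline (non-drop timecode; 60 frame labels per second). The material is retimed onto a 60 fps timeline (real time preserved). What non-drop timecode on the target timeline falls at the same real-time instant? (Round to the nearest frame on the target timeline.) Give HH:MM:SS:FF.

Source frame index: (0×3600 + 16×60 + 44) × 60 + 36 = 60276.
Real time: 60276 / (60000/1001) = 5028023/5000 s.
Target frame: (5028023/5000) × (60) = 15084069/250 ≈ 60336.276 → 60336.
At 60 labels/s: frame 60336 → 00:16:45:36.

00:16:45:36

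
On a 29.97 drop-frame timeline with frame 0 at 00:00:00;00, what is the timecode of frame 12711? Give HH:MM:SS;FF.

Ten DF minutes hold 17982 frames, so frame 12711 lies in block 0 (frames 0–17981) with 12711 frames into that block.
The block's first minute is 1800 frames and the rest 1798 each; 12711 frames reaches minute 7, so 0 × 18 + 7 × 2 = 14 labels have been skipped so far.
Adding those back, label number 12711 + 14 = 12725 at 30 labels/s is 424 s + 5 f = 0 h 7 min 4 s frame 5, i.e. 00:07:04;05.

00:07:04;05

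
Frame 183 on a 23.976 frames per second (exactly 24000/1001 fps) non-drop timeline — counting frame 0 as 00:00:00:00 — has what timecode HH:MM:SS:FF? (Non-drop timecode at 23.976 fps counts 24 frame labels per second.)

183 ÷ 24 = 7 full seconds, remainder 15 frames.
7 s = 0 h 0 min 7 s.
Timecode: 00:00:07:15.

00:00:07:15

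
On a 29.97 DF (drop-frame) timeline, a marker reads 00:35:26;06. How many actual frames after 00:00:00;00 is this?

Complete 10-minute blocks: 3, each 17982 frames → 53946.
Remaining 5 whole minutes in the current block: 1800 + 4 × 1798 = 8992 frames.
Within the current minute: 26 × 30 + 6 − 2 = 784 (labels ;00/;01 skipped at this minute). Total = 53946 + 8992 + 784 = 63722.

63722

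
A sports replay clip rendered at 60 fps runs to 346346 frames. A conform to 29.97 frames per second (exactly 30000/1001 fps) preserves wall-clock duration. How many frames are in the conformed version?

Target frames = source frames × (target rate / source rate) = 346346 × (30000/1001)/(60) = 346346 × 500/1001 = 173000.

173000 frames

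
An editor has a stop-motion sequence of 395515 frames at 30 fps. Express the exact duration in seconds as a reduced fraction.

79103/6 seconds

Running time = 395515 ÷ (30) = 395515 × 1/30 = 79103/6 s.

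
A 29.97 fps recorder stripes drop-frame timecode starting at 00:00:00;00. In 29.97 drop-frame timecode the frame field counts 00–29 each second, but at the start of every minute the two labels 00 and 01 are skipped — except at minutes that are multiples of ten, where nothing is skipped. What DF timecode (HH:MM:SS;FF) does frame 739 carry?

00:00:24;19

Each 10-minute DF block holds 10 × 60 × 30 − 9 × 2 = 17982 frames. 739 ÷ 17982 → 0 full blocks, remainder 739.
Within the partial block the first minute is 1800 frames and each further minute 1798, so 0 further minute boundaries passed. Total skipped labels = 18 × 0 + 2 × 0 = 0.
Non-drop label index = 739 + 0 = 739; at 30 labels/s that is 00:00:24:19, i.e. DF 00:00:24;19.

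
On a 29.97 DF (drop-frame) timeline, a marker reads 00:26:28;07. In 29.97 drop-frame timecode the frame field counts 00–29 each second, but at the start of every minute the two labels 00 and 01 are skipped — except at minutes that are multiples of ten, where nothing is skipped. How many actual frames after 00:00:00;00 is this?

47599

Complete 10-minute blocks: 2, each 17982 frames → 35964.
Remaining 6 whole minutes in the current block: 1800 + 5 × 1798 = 10790 frames.
Within the current minute: 28 × 30 + 7 − 2 = 845 (labels ;00/;01 skipped at this minute). Total = 35964 + 10790 + 845 = 47599.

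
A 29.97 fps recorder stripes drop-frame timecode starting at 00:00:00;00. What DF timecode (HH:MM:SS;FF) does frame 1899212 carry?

17:36:10;14

Ten DF minutes hold 17982 frames, so frame 1899212 lies in block 105 (frames 1888110–1906091) with 11102 frames into that block.
The block's first minute is 1800 frames and the rest 1798 each; 11102 frames reaches minute 6, so 105 × 18 + 6 × 2 = 1902 labels have been skipped so far.
Adding those back, label number 1899212 + 1902 = 1901114 at 30 labels/s is 63370 s + 14 f = 17 h 36 min 10 s frame 14, i.e. 17:36:10;14.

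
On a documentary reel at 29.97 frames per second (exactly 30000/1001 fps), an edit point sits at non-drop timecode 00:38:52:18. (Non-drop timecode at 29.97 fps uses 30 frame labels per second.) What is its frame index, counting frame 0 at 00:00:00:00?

Total seconds to the label: (0 × 3600 + 38 × 60 + 52) = 2332.
Frame index = 2332 × 30 + 18 = 69978.

frame 69978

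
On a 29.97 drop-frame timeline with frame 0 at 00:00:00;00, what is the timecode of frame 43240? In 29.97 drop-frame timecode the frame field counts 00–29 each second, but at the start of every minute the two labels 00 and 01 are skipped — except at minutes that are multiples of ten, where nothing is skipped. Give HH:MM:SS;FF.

Each 10-minute DF block holds 10 × 60 × 30 − 9 × 2 = 17982 frames. 43240 ÷ 17982 → 2 full blocks, remainder 7276.
Within the partial block the first minute is 1800 frames and each further minute 1798, so 4 further minute boundaries passed. Total skipped labels = 18 × 2 + 2 × 4 = 44.
Non-drop label index = 43240 + 44 = 43284; at 30 labels/s that is 00:24:02:24, i.e. DF 00:24:02;24.

00:24:02;24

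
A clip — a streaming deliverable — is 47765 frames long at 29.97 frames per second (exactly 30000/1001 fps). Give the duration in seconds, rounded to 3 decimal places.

Running time = 47765 × 1001/30000 = 9562553/6000 s ≈ 1593.759 s.

1593.759 seconds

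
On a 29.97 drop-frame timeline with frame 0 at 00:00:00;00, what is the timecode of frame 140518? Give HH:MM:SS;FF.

Ten DF minutes hold 17982 frames, so frame 140518 lies in block 7 (frames 125874–143855) with 14644 frames into that block.
The block's first minute is 1800 frames and the rest 1798 each; 14644 frames reaches minute 8, so 7 × 18 + 8 × 2 = 142 labels have been skipped so far.
Adding those back, label number 140518 + 142 = 140660 at 30 labels/s is 4688 s + 20 f = 1 h 18 min 8 s frame 20, i.e. 01:18:08;20.

01:18:08;20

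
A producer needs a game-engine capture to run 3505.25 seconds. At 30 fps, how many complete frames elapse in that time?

105157 frames

Frames = 3505.25 × 30 = 210315/2 ≈ 105157.5000.
Complete frames: 105157.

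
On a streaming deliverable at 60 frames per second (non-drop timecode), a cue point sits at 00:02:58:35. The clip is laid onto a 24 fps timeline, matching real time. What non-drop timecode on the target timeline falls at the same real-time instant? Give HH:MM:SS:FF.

00:02:58:14

Source frame index: (0×3600 + 2×60 + 58) × 60 + 35 = 10715.
Real time: 10715 / (60) = 2143/12 s.
Target frame: (2143/12) × (24) = 4286.
At 24 labels/s: frame 4286 → 00:02:58:14.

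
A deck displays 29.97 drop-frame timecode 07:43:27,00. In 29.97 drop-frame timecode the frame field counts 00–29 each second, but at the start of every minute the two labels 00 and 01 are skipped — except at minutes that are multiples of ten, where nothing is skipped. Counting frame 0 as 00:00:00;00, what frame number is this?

833376

As if non-drop at 30 labels/s: (7 × 3600 + 43 × 60 + 27) × 30 + 0 = 834210.
Minute boundaries passed: 463; those not divisible by 10: 463 − 46 = 417; dropped labels = 2 × 417 = 834.
Actual frame index = 834210 − 834 = 833376.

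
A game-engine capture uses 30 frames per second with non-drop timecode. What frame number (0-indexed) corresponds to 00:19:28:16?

35056

Total seconds to the label: (0 × 3600 + 19 × 60 + 28) = 1168.
Frame index = 1168 × 30 + 16 = 35056.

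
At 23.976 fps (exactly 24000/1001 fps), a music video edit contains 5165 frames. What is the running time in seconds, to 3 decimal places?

Running time = 5165 × 1001/24000 = 1034033/4800 s ≈ 215.424 s.

215.424 seconds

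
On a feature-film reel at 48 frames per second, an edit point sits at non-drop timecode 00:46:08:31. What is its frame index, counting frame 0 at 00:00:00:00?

frame 132895

Total seconds to the label: (0 × 3600 + 46 × 60 + 8) = 2768.
Frame index = 2768 × 48 + 31 = 132895.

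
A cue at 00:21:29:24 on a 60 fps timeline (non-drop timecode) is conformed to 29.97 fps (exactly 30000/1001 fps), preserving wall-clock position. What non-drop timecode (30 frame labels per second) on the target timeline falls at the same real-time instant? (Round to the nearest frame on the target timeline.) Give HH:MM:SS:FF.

00:21:28:03

Source frame index: (0×3600 + 21×60 + 29) × 60 + 24 = 77364.
Real time: 77364 / (60) = 6447/5 s.
Target frame: (6447/5) × (30000/1001) = 5526000/143 ≈ 38643.357 → 38643.
At 30 labels/s: frame 38643 → 00:21:28:03.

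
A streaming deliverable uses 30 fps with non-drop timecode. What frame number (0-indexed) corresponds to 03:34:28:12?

386052

Total seconds to the label: (3 × 3600 + 34 × 60 + 28) = 12868.
Frame index = 12868 × 30 + 12 = 386052.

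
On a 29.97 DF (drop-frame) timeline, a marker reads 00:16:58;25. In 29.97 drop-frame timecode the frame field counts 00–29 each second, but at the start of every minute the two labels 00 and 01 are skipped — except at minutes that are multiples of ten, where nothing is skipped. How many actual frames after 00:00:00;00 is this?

Complete 10-minute blocks: 1, each 17982 frames → 17982.
Remaining 6 whole minutes in the current block: 1800 + 5 × 1798 = 10790 frames.
Within the current minute: 58 × 30 + 25 − 2 = 1763 (labels ;00/;01 skipped at this minute). Total = 17982 + 10790 + 1763 = 30535.

30535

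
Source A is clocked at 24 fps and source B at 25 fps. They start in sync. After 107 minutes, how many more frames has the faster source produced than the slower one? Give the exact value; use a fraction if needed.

6420 frames

107 min = 6420 s.
A emits 24 × 6420 = 154080 frames; B emits 25 × 6420 = 160500.
Difference = 6420 frames; B is ahead of A.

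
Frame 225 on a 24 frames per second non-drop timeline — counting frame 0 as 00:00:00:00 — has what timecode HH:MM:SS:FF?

00:00:09:09

225 ÷ 24 = 9 full seconds, remainder 9 frames.
9 s = 0 h 0 min 9 s.
Timecode: 00:00:09:09.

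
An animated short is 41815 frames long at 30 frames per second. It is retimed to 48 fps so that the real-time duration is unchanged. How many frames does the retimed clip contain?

66904 frames

Target frames = source frames × (target rate / source rate) = 41815 × (48)/(30) = 41815 × 8/5 = 66904.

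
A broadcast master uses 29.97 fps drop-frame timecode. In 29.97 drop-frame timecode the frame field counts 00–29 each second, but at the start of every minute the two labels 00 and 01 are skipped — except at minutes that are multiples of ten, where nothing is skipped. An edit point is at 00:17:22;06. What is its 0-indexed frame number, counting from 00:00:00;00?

31234

Complete 10-minute blocks: 1, each 17982 frames → 17982.
Remaining 7 whole minutes in the current block: 1800 + 6 × 1798 = 12588 frames.
Within the current minute: 22 × 30 + 6 − 2 = 664 (labels ;00/;01 skipped at this minute). Total = 17982 + 12588 + 664 = 31234.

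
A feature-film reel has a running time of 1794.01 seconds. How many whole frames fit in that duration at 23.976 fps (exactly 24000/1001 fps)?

Frames = 1794.01 × 24000/1001 = 43056240/1001 ≈ 43013.2268.
Complete frames: 43013.

43013 frames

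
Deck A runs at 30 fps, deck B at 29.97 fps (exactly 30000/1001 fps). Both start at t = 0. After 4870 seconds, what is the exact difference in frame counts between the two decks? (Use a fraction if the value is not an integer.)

A emits 30 × 4870 = 146100 frames; B emits 30000/1001 × 4870 = 146100000/1001.
Difference = 146100/1001 frames (≈ 145.9540); B is behind A.

146100/1001 frames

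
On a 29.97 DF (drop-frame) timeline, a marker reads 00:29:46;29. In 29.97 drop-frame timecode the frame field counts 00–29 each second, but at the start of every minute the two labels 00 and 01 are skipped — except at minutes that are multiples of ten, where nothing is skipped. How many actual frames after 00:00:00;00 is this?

53555

Complete 10-minute blocks: 2, each 17982 frames → 35964.
Remaining 9 whole minutes in the current block: 1800 + 8 × 1798 = 16184 frames.
Within the current minute: 46 × 30 + 29 − 2 = 1407 (labels ;00/;01 skipped at this minute). Total = 35964 + 16184 + 1407 = 53555.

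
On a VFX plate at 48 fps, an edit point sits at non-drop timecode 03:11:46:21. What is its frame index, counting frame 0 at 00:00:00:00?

Total seconds to the label: (3 × 3600 + 11 × 60 + 46) = 11506.
Frame index = 11506 × 48 + 21 = 552309.

552309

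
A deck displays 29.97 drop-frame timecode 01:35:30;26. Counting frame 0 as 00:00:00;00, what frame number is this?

As if non-drop at 30 labels/s: (1 × 3600 + 35 × 60 + 30) × 30 + 26 = 171926.
Minute boundaries passed: 95; those not divisible by 10: 95 − 9 = 86; dropped labels = 2 × 86 = 172.
Actual frame index = 171926 − 172 = 171754.

171754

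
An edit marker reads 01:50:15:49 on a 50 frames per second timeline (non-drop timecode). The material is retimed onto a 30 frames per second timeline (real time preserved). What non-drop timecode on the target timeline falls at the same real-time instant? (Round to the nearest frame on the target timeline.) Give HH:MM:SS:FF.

01:50:15:29

Source frame index: (1×3600 + 50×60 + 15) × 50 + 49 = 330799.
Real time: 330799 / (50) = 330799/50 s.
Target frame: (330799/50) × (30) = 992397/5 ≈ 198479.400 → 198479.
At 30 labels/s: frame 198479 → 01:50:15:29.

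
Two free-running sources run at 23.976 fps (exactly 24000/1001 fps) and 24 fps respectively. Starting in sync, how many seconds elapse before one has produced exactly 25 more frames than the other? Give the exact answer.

25025/24 seconds

The gap grows by |24 − 24000/1001| = 24/1001 frames per second.
Time for a 25-frame gap: 25 ÷ (24/1001) = 25025/24 s.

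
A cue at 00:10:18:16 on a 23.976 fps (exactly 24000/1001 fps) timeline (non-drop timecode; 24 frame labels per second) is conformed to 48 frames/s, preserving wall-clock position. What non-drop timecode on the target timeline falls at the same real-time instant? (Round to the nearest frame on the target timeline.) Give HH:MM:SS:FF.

00:10:19:14

Source frame index: (0×3600 + 10×60 + 18) × 24 + 16 = 14848.
Real time: 14848 / (24000/1001) = 232232/375 s.
Target frame: (232232/375) × (48) = 3715712/125 ≈ 29725.696 → 29726.
At 48 labels/s: frame 29726 → 00:10:19:14.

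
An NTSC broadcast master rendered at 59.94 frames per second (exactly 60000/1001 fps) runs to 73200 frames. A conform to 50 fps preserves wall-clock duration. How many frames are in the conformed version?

Target frames = source frames × (target rate / source rate) = 73200 × (50)/(60000/1001) = 73200 × 1001/1200 = 61061.

61061 frames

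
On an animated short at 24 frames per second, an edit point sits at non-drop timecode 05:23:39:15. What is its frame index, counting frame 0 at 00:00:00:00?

Total seconds to the label: (5 × 3600 + 23 × 60 + 39) = 19419.
Frame index = 19419 × 24 + 15 = 466071.

466071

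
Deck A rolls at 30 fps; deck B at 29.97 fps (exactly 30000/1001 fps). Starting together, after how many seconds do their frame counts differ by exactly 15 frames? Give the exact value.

The gap grows by |30000/1001 − 30| = 30/1001 frames per second.
Time for a 15-frame gap: 15 ÷ (30/1001) = 500.5 s.

500.5 seconds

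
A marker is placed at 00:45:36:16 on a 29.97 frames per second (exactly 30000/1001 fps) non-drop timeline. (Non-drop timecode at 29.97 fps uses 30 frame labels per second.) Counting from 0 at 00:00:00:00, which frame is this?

Total seconds to the label: (0 × 3600 + 45 × 60 + 36) = 2736.
Frame index = 2736 × 30 + 16 = 82096.

frame 82096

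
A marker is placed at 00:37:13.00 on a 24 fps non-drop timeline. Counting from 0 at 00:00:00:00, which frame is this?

Total seconds to the label: (0 × 3600 + 37 × 60 + 13) = 2233.
Frame index = 2233 × 24 + 0 = 53592.

frame 53592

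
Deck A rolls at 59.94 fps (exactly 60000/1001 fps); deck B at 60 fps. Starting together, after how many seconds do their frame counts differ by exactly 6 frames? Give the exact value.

The gap grows by |60 − 60000/1001| = 60/1001 frames per second.
Time for a 6-frame gap: 6 ÷ (60/1001) = 100.1 s.

100.1 seconds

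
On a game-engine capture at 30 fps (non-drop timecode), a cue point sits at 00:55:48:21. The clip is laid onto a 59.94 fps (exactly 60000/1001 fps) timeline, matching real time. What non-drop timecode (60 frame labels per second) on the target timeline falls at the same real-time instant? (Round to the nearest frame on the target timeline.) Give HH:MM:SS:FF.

Source frame index: (0×3600 + 55×60 + 48) × 30 + 21 = 100461.
Real time: 100461 / (30) = 33487/10 s.
Target frame: (33487/10) × (60000/1001) = 200922000/1001 ≈ 200721.279 → 200721.
At 60 labels/s: frame 200721 → 00:55:45:21.

00:55:45:21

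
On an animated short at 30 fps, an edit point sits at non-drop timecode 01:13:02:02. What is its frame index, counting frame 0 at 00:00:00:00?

131462

Total seconds to the label: (1 × 3600 + 13 × 60 + 2) = 4382.
Frame index = 4382 × 30 + 2 = 131462.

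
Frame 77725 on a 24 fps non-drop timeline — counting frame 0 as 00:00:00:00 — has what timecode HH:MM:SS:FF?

77725 ÷ 24 = 3238 full seconds, remainder 13 frames.
3238 s = 0 h 53 min 58 s.
Timecode: 00:53:58:13.

00:53:58:13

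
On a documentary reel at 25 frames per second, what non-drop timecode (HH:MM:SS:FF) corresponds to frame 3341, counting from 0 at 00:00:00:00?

00:02:13:16

3341 ÷ 25 = 133 full seconds, remainder 16 frames.
133 s = 0 h 2 min 13 s.
Timecode: 00:02:13:16.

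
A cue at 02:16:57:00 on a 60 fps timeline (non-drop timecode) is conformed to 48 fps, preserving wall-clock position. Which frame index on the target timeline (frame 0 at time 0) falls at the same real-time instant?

Source frame index: (2×3600 + 16×60 + 57) × 60 + 0 = 493020.
Real time: 493020 / (60) = 8217 s.
Target frame: (8217) × (48) = 394416.

frame 394416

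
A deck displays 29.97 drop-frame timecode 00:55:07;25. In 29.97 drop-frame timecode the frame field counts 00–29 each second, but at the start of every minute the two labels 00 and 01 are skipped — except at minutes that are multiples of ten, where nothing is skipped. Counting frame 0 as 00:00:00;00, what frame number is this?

As if non-drop at 30 labels/s: (0 × 3600 + 55 × 60 + 7) × 30 + 25 = 99235.
Minute boundaries passed: 55; those not divisible by 10: 55 − 5 = 50; dropped labels = 2 × 50 = 100.
Actual frame index = 99235 − 100 = 99135.

99135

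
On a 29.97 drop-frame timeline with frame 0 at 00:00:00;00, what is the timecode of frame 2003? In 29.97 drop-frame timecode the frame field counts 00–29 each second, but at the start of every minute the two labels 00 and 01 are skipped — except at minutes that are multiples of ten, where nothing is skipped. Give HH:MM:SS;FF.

Each 10-minute DF block holds 10 × 60 × 30 − 9 × 2 = 17982 frames. 2003 ÷ 17982 → 0 full blocks, remainder 2003.
Within the partial block the first minute is 1800 frames and each further minute 1798, so 1 further minute boundary passed. Total skipped labels = 18 × 0 + 2 × 1 = 2.
Non-drop label index = 2003 + 2 = 2005; at 30 labels/s that is 00:01:06:25, i.e. DF 00:01:06;25.

00:01:06;25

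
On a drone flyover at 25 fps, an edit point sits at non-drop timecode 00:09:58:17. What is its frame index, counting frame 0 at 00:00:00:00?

14967

Total seconds to the label: (0 × 3600 + 9 × 60 + 58) = 598.
Frame index = 598 × 25 + 17 = 14967.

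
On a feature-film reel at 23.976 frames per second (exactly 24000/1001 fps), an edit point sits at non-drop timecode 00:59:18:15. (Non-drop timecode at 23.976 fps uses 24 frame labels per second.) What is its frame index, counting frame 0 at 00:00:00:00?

Total seconds to the label: (0 × 3600 + 59 × 60 + 18) = 3558.
Frame index = 3558 × 24 + 15 = 85407.

85407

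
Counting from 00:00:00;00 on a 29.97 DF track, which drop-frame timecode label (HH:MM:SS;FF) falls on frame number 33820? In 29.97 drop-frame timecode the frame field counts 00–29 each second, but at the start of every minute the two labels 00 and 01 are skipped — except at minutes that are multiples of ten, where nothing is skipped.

00:18:48;14

Ten DF minutes hold 17982 frames, so frame 33820 lies in block 1 (frames 17982–35963) with 15838 frames into that block.
The block's first minute is 1800 frames and the rest 1798 each; 15838 frames reaches minute 8, so 1 × 18 + 8 × 2 = 34 labels have been skipped so far.
Adding those back, label number 33820 + 34 = 33854 at 30 labels/s is 1128 s + 14 f = 0 h 18 min 48 s frame 14, i.e. 00:18:48;14.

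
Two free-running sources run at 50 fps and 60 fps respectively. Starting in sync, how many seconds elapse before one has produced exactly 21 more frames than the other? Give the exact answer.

2.1 seconds

The gap grows by |60 − 50| = 10 frames per second.
Time for a 21-frame gap: 21 ÷ (10) = 2.1 s.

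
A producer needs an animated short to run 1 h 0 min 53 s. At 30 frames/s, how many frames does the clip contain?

1 h 0 min 53 s = 3653 s.
Frames = 3653 × 30 = 109590.

109590 frames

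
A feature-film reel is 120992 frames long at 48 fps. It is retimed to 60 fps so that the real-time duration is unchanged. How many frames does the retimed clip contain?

151240 frames

Target frames = source frames × (target rate / source rate) = 120992 × (60)/(48) = 120992 × 5/4 = 151240.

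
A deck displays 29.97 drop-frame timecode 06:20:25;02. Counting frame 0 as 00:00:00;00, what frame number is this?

684068

As if non-drop at 30 labels/s: (6 × 3600 + 20 × 60 + 25) × 30 + 2 = 684752.
Minute boundaries passed: 380; those not divisible by 10: 380 − 38 = 342; dropped labels = 2 × 342 = 684.
Actual frame index = 684752 − 684 = 684068.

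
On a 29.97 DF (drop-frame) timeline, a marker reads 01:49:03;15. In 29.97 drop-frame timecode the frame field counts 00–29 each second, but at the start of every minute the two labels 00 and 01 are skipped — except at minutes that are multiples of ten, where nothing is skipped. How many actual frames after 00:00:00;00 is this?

196107

As if non-drop at 30 labels/s: (1 × 3600 + 49 × 60 + 3) × 30 + 15 = 196305.
Minute boundaries passed: 109; those not divisible by 10: 109 − 10 = 99; dropped labels = 2 × 99 = 198.
Actual frame index = 196305 − 198 = 196107.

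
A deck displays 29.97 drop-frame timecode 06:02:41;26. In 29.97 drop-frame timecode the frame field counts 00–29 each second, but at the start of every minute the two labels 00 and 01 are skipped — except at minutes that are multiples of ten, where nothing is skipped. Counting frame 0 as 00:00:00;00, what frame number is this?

652204

Complete 10-minute blocks: 36, each 17982 frames → 647352.
Remaining 2 whole minutes in the current block: 1800 + 1 × 1798 = 3598 frames.
Within the current minute: 41 × 30 + 26 − 2 = 1254 (labels ;00/;01 skipped at this minute). Total = 647352 + 3598 + 1254 = 652204.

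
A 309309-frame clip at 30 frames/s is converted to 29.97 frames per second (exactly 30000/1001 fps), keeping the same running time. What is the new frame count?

309000 frames

Target frames = source frames × (target rate / source rate) = 309309 × (30000/1001)/(30) = 309309 × 1000/1001 = 309000.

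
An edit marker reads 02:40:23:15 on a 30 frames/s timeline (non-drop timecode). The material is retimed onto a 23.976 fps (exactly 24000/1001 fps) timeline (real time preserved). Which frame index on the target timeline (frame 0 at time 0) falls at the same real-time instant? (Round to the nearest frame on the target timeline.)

frame 230733

Source frame index: (2×3600 + 40×60 + 23) × 30 + 15 = 288705.
Real time: 288705 / (30) = 19247/2 s.
Target frame: (19247/2) × (24000/1001) = 230964000/1001 ≈ 230733.267 → 230733.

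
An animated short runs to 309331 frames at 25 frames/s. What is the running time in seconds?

Running time = 309331 / (25) = 12373.24 s.

12373.24 seconds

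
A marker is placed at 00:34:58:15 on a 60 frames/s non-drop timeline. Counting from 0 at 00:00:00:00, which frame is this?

frame 125895

Total seconds to the label: (0 × 3600 + 34 × 60 + 58) = 2098.
Frame index = 2098 × 60 + 15 = 125895.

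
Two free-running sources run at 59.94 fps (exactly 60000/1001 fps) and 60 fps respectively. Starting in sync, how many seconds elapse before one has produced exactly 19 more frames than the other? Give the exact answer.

19019/60 seconds

The gap grows by |60 − 60000/1001| = 60/1001 frames per second.
Time for a 19-frame gap: 19 ÷ (60/1001) = 19019/60 s.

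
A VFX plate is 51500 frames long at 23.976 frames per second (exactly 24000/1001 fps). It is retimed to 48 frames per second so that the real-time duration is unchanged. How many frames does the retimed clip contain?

Target frames = source frames × (target rate / source rate) = 51500 × (48)/(24000/1001) = 51500 × 1001/500 = 103103.

103103 frames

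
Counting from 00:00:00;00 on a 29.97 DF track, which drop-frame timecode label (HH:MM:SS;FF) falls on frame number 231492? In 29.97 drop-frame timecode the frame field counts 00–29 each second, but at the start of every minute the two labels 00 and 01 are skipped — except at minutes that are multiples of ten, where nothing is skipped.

Each 10-minute DF block holds 10 × 60 × 30 − 9 × 2 = 17982 frames. 231492 ÷ 17982 → 12 full blocks, remainder 15708.
Within the partial block the first minute is 1800 frames and each further minute 1798, so 8 further minute boundaries passed. Total skipped labels = 18 × 12 + 2 × 8 = 232.
Non-drop label index = 231492 + 232 = 231724; at 30 labels/s that is 02:08:44:04, i.e. DF 02:08:44;04.

02:08:44;04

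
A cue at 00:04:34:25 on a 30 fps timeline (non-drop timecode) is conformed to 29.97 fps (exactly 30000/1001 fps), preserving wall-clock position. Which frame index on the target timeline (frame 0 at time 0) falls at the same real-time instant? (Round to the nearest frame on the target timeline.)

frame 8237

Source frame index: (0×3600 + 4×60 + 34) × 30 + 25 = 8245.
Real time: 8245 / (30) = 1649/6 s.
Target frame: (1649/6) × (30000/1001) = 8245000/1001 ≈ 8236.763 → 8237.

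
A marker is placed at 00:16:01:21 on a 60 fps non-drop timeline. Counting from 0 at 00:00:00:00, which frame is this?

frame 57681

Total seconds to the label: (0 × 3600 + 16 × 60 + 1) = 961.
Frame index = 961 × 60 + 21 = 57681.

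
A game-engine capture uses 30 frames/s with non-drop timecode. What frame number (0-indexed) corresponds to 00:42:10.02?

frame 75902

Total seconds to the label: (0 × 3600 + 42 × 60 + 10) = 2530.
Frame index = 2530 × 30 + 2 = 75902.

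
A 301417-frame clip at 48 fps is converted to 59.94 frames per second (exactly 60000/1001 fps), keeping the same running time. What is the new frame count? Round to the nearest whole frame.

Frames at target rate = 301417 × (60000/1001) / (48) = 376771250/1001 ≈ 376394.855.
Nearest whole frame: 376395.

376395 frames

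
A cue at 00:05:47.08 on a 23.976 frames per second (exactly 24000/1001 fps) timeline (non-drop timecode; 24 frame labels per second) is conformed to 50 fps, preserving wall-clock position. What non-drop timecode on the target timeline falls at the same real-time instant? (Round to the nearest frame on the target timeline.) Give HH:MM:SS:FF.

Source frame index: (0×3600 + 5×60 + 47) × 24 + 8 = 8336.
Real time: 8336 / (24000/1001) = 521521/1500 s.
Target frame: (521521/1500) × (50) = 521521/30 ≈ 17384.033 → 17384.
At 50 labels/s: frame 17384 → 00:05:47:34.

00:05:47:34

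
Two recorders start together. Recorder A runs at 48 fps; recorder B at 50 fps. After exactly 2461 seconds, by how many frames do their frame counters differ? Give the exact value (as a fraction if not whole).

A emits 48 × 2461 = 118128 frames; B emits 50 × 2461 = 123050.
Difference = 4922 frames; B is ahead of A.

4922 frames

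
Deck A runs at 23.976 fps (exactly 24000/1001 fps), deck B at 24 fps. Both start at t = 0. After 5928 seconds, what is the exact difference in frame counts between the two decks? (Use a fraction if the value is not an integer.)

A emits 24000/1001 × 5928 = 10944000/77 frames; B emits 24 × 5928 = 142272.
Difference = 10944/77 frames (≈ 142.1299); B is ahead of A.

10944/77 frames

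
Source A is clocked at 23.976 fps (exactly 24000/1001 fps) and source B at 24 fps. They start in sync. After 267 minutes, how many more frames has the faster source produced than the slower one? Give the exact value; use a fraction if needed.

384480/1001 frames

267 min = 16020 s.
A emits 24000/1001 × 16020 = 384480000/1001 frames; B emits 24 × 16020 = 384480.
Difference = 384480/1001 frames (≈ 384.0959); B is ahead of A.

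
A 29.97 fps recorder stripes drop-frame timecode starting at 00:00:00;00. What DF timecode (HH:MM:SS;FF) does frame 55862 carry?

Ten DF minutes hold 17982 frames, so frame 55862 lies in block 3 (frames 53946–71927) with 1916 frames into that block.
The block's first minute is 1800 frames and the rest 1798 each; 1916 frames reaches minute 1, so 3 × 18 + 1 × 2 = 56 labels have been skipped so far.
Adding those back, label number 55862 + 56 = 55918 at 30 labels/s is 1863 s + 28 f = 0 h 31 min 3 s frame 28, i.e. 00:31:03;28.

00:31:03;28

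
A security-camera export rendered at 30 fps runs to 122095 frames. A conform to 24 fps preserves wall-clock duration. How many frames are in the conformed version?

Target frames = source frames × (target rate / source rate) = 122095 × (24)/(30) = 122095 × 4/5 = 97676.

97676 frames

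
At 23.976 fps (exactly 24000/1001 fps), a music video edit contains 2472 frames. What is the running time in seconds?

103.103 seconds

Running time = 2472 / (24000/1001) = 103.103 s.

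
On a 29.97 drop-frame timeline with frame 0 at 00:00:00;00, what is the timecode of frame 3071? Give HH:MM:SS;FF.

00:01:42;13

Each 10-minute DF block holds 10 × 60 × 30 − 9 × 2 = 17982 frames. 3071 ÷ 17982 → 0 full blocks, remainder 3071.
Within the partial block the first minute is 1800 frames and each further minute 1798, so 1 further minute boundary passed. Total skipped labels = 18 × 0 + 2 × 1 = 2.
Non-drop label index = 3071 + 2 = 3073; at 30 labels/s that is 00:01:42:13, i.e. DF 00:01:42;13.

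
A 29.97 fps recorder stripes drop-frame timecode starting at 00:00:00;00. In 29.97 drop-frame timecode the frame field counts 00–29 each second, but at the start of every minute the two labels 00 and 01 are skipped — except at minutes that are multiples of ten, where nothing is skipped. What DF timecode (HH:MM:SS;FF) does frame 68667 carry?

Ten DF minutes hold 17982 frames, so frame 68667 lies in block 3 (frames 53946–71927) with 14721 frames into that block.
The block's first minute is 1800 frames and the rest 1798 each; 14721 frames reaches minute 8, so 3 × 18 + 8 × 2 = 70 labels have been skipped so far.
Adding those back, label number 68667 + 70 = 68737 at 30 labels/s is 2291 s + 7 f = 0 h 38 min 11 s frame 7, i.e. 00:38:11;07.

00:38:11;07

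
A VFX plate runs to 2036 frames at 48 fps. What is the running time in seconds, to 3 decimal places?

42.417 seconds

Running time = 2036 × 1/48 = 509/12 s ≈ 42.417 s.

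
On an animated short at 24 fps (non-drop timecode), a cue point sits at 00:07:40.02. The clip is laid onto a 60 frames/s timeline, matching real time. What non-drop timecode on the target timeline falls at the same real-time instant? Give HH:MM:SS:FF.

Source frame index: (0×3600 + 7×60 + 40) × 24 + 2 = 11042.
Real time: 11042 / (24) = 5521/12 s.
Target frame: (5521/12) × (60) = 27605.
At 60 labels/s: frame 27605 → 00:07:40:05.

00:07:40:05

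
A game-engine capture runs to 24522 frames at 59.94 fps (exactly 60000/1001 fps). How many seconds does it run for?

Running time = 24522 / (60000/1001) = 409.1087 s.

409.1087 seconds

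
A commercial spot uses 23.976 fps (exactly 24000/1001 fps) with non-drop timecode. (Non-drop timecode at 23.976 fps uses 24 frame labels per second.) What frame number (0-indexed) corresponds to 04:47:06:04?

413428

Total seconds to the label: (4 × 3600 + 47 × 60 + 6) = 17226.
Frame index = 17226 × 24 + 4 = 413428.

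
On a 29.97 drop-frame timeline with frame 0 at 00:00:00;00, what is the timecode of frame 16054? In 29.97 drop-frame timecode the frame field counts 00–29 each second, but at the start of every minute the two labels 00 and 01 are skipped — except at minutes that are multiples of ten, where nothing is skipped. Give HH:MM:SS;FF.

Ten DF minutes hold 17982 frames, so frame 16054 lies in block 0 (frames 0–17981) with 16054 frames into that block.
The block's first minute is 1800 frames and the rest 1798 each; 16054 frames reaches minute 8, so 0 × 18 + 8 × 2 = 16 labels have been skipped so far.
Adding those back, label number 16054 + 16 = 16070 at 30 labels/s is 535 s + 20 f = 0 h 8 min 55 s frame 20, i.e. 00:08:55;20.

00:08:55;20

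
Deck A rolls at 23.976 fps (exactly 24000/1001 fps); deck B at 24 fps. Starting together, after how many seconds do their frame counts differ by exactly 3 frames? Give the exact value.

The gap grows by |24 − 24000/1001| = 24/1001 frames per second.
Time for a 3-frame gap: 3 ÷ (24/1001) = 125.125 s.

125.125 seconds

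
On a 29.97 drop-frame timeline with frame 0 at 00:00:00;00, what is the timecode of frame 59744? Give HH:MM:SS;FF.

Each 10-minute DF block holds 10 × 60 × 30 − 9 × 2 = 17982 frames. 59744 ÷ 17982 → 3 full blocks, remainder 5798.
Within the partial block the first minute is 1800 frames and each further minute 1798, so 3 further minute boundaries passed. Total skipped labels = 18 × 3 + 2 × 3 = 60.
Non-drop label index = 59744 + 60 = 59804; at 30 labels/s that is 00:33:13:14, i.e. DF 00:33:13;14.

00:33:13;14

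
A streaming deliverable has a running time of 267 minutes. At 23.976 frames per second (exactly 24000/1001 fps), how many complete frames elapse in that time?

384095 frames

267 min = 16020 s.
Frames = 16020 × 24000/1001 = 384480000/1001 ≈ 384095.9041.
Complete frames: 384095.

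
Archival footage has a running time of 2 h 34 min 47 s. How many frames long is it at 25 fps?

2 h 34 min 47 s = 9287 s.
Frames = 9287 × 25 = 232175.

232175 frames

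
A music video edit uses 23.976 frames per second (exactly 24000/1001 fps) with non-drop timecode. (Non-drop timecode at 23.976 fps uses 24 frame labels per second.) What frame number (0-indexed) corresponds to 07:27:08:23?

Total seconds to the label: (7 × 3600 + 27 × 60 + 8) = 26828.
Frame index = 26828 × 24 + 23 = 643895.

frame 643895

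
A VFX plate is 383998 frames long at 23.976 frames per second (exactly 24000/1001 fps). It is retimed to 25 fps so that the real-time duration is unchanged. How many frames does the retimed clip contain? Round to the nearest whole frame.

400398 frames

Frames at target rate = 383998 × (25) / (24000/1001) = 192190999/480 ≈ 400397.915.
Nearest whole frame: 400398.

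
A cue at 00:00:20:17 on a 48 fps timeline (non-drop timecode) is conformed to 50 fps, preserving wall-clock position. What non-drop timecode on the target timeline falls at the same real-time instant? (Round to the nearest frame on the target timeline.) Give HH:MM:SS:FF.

Source frame index: (0×3600 + 0×60 + 20) × 48 + 17 = 977.
Real time: 977 / (48) = 977/48 s.
Target frame: (977/48) × (50) = 24425/24 ≈ 1017.708 → 1018.
At 50 labels/s: frame 1018 → 00:00:20:18.

00:00:20:18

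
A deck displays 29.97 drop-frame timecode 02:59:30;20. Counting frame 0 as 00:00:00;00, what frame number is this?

322796

Complete 10-minute blocks: 17, each 17982 frames → 305694.
Remaining 9 whole minutes in the current block: 1800 + 8 × 1798 = 16184 frames.
Within the current minute: 30 × 30 + 20 − 2 = 918 (labels ;00/;01 skipped at this minute). Total = 305694 + 16184 + 918 = 322796.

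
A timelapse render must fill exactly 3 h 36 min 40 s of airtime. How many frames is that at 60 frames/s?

3 h 36 min 40 s = 13000 s.
Frames = 13000 × 60 = 780000.

780000 frames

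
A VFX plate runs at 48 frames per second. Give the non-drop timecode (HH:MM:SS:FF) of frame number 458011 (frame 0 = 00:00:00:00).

02:39:01:43

458011 ÷ 48 = 9541 full seconds, remainder 43 frames.
9541 s = 2 h 39 min 1 s.
Timecode: 02:39:01:43.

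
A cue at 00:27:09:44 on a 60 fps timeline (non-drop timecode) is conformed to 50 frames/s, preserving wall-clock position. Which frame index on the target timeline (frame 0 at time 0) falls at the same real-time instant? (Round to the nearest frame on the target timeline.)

frame 81487

Source frame index: (0×3600 + 27×60 + 9) × 60 + 44 = 97784.
Real time: 97784 / (60) = 24446/15 s.
Target frame: (24446/15) × (50) = 244460/3 ≈ 81486.667 → 81487.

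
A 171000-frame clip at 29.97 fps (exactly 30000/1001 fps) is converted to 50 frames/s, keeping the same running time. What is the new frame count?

Target frames = source frames × (target rate / source rate) = 171000 × (50)/(30000/1001) = 171000 × 1001/600 = 285285.

285285 frames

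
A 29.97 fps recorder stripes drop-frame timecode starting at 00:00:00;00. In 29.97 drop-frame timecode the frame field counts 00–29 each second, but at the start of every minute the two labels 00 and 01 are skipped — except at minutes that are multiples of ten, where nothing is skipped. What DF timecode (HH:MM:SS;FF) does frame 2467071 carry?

22:51:57;29

Ten DF minutes hold 17982 frames, so frame 2467071 lies in block 137 (frames 2463534–2481515) with 3537 frames into that block.
The block's first minute is 1800 frames and the rest 1798 each; 3537 frames reaches minute 1, so 137 × 18 + 1 × 2 = 2468 labels have been skipped so far.
Adding those back, label number 2467071 + 2468 = 2469539 at 30 labels/s is 82317 s + 29 f = 22 h 51 min 57 s frame 29, i.e. 22:51:57;29.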